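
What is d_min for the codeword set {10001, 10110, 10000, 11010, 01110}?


Comparing all pairs, minimum distance: 1
Can detect 0 errors, correct 0 errors

1


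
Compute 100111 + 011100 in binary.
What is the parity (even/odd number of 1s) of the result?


100111 = 39
011100 = 28
Sum = 67 = 1000011
1s count = 3

odd parity (3 ones in 1000011)


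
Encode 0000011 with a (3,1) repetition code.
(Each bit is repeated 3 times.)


Each bit -> 3 copies

000000000000000111111


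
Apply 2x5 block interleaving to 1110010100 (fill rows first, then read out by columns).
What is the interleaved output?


Matrix:
  11100
  10100
Read columns: 1110110000

1110110000


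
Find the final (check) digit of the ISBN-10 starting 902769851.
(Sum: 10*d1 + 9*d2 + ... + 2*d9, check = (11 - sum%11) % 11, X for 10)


Weighted sum: 285
285 mod 11 = 10

Check digit: 1


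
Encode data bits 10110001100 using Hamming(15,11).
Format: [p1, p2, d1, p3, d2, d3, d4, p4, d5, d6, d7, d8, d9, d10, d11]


Parity bits: p1=1, p2=1, p3=0, p4=0

111001100001100


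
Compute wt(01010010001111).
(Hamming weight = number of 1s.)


Counting 1s in 01010010001111

7


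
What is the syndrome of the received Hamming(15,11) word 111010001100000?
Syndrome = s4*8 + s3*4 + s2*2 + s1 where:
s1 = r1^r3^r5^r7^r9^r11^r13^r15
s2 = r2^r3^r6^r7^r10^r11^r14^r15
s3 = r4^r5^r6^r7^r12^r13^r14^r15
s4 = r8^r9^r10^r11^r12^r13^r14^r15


s1=0, s2=1, s3=1, s4=0

Syndrome = 6 (error at position 6)


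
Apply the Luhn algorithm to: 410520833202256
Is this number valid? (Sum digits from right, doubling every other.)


Luhn sum = 43
43 mod 10 = 3

Invalid (Luhn sum mod 10 = 3)


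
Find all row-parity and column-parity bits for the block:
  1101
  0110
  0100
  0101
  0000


Row parities: 10100
Column parities: 1010

Row P: 10100, Col P: 1010, Corner: 0


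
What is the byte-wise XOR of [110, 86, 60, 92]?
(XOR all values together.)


XOR chain: 110 ^ 86 ^ 60 ^ 92 = 88

88


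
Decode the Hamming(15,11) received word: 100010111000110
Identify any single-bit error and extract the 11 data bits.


Syndrome = 1: error at position 1

Data: 01011000110 (corrected bit 1)


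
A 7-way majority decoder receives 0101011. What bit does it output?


Ones: 4 out of 7
Threshold: 4

1 (4/7 voted 1)


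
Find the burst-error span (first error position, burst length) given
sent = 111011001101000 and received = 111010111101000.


XOR: 000001110000000

Burst at position 5, length 3


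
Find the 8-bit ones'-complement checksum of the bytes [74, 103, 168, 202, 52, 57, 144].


Sum = 800 mod 256 = 32
Complement = 223

223


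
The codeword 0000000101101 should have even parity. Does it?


Number of 1s: 4

Yes, parity is correct (4 ones)


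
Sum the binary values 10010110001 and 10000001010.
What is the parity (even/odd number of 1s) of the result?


10010110001 = 1201
10000001010 = 1034
Sum = 2235 = 100010111011
1s count = 7

odd parity (7 ones in 100010111011)


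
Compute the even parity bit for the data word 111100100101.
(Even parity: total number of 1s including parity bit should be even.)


Number of 1s in data: 7
Parity bit: 1

1


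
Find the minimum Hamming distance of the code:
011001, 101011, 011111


Comparing all pairs, minimum distance: 2
Can detect 1 errors, correct 0 errors

2


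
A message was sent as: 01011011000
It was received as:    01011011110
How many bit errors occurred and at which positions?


XOR: 00000000110

2 error(s) at position(s): 8, 9


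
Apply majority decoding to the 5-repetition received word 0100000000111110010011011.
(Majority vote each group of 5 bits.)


Groups: 01000, 00000, 11111, 00100, 11011
Majority votes: 00101

00101


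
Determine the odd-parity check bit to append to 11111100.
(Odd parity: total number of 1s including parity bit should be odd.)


Number of 1s in data: 6
Parity bit: 1

1


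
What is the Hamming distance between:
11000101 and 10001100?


XOR: 01001001
Count of 1s: 3

3


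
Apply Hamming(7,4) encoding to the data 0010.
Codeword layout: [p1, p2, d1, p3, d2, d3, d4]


Parity bits: p1=0, p2=1, p3=1

0101010


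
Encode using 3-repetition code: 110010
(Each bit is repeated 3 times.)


Each bit -> 3 copies

111111000000111000


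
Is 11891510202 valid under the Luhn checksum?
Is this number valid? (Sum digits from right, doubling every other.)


Luhn sum = 27
27 mod 10 = 7

Invalid (Luhn sum mod 10 = 7)


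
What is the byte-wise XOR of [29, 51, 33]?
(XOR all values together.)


XOR chain: 29 ^ 51 ^ 33 = 15

15


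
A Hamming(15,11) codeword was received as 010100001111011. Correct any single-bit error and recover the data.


Syndrome = 3: error at position 3

Data: 10001111011 (corrected bit 3)


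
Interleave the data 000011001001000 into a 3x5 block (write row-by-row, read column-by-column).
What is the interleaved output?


Matrix:
  00001
  10010
  01000
Read columns: 010001000010100

010001000010100


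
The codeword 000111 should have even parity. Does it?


Number of 1s: 3

No, parity error (3 ones)


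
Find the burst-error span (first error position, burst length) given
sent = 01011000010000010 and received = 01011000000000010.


XOR: 00000000010000000

Burst at position 9, length 1


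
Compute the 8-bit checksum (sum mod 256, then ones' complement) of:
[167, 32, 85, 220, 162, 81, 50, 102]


Sum = 899 mod 256 = 131
Complement = 124

124


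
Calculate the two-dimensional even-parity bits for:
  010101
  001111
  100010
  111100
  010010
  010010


Row parities: 100000
Column parities: 000100

Row P: 100000, Col P: 000100, Corner: 1


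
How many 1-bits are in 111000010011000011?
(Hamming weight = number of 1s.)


Counting 1s in 111000010011000011

8


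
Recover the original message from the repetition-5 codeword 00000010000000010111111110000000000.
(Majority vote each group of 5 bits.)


Groups: 00000, 01000, 00000, 10111, 11111, 00000, 00000
Majority votes: 0001100

0001100


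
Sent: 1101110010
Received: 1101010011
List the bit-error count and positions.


XOR: 0000100001

2 error(s) at position(s): 4, 9


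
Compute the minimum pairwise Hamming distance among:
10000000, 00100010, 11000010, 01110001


Comparing all pairs, minimum distance: 2
Can detect 1 errors, correct 0 errors

2


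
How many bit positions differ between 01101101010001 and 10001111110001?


XOR: 11100010100000
Count of 1s: 5

5


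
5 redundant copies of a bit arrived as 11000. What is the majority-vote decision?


Ones: 2 out of 5
Threshold: 3

0 (2/5 voted 1)


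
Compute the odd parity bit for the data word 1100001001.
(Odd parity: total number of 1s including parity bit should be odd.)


Number of 1s in data: 4
Parity bit: 1

1


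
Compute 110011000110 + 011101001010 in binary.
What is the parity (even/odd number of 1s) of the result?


110011000110 = 3270
011101001010 = 1866
Sum = 5136 = 1010000010000
1s count = 3

odd parity (3 ones in 1010000010000)


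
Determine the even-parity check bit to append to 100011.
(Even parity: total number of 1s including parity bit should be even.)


Number of 1s in data: 3
Parity bit: 1

1


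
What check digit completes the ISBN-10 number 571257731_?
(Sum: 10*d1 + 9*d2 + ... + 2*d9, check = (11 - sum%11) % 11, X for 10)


Weighted sum: 239
239 mod 11 = 8

Check digit: 3


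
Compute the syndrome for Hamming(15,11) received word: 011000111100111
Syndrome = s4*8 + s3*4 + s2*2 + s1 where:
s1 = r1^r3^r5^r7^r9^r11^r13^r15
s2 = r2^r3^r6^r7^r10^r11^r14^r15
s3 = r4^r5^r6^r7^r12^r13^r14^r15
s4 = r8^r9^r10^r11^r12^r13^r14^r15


s1=1, s2=0, s3=0, s4=0

Syndrome = 1 (error at position 1)


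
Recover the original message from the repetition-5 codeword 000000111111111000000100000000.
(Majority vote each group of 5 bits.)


Groups: 00000, 01111, 11111, 00000, 01000, 00000
Majority votes: 011000

011000


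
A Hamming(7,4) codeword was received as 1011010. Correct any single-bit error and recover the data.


Syndrome = 0: no error detected

Data: 1010 (no errors)


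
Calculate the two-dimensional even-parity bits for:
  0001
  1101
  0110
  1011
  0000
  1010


Row parities: 110100
Column parities: 1011

Row P: 110100, Col P: 1011, Corner: 1


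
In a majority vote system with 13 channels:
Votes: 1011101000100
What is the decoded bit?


Ones: 6 out of 13
Threshold: 7

0 (6/13 voted 1)


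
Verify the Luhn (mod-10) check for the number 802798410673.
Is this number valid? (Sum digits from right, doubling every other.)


Luhn sum = 58
58 mod 10 = 8

Invalid (Luhn sum mod 10 = 8)


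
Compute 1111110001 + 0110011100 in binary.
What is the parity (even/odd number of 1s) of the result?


1111110001 = 1009
0110011100 = 412
Sum = 1421 = 10110001101
1s count = 6

even parity (6 ones in 10110001101)


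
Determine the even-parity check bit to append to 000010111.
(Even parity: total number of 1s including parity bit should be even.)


Number of 1s in data: 4
Parity bit: 0

0


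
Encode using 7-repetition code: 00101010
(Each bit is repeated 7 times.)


Each bit -> 7 copies

00000000000000111111100000001111111000000011111110000000


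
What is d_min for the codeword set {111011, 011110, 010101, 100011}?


Comparing all pairs, minimum distance: 2
Can detect 1 errors, correct 0 errors

2


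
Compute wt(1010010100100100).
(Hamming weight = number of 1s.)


Counting 1s in 1010010100100100

6


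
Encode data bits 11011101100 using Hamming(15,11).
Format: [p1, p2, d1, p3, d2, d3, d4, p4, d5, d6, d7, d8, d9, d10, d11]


Parity bits: p1=1, p2=1, p3=0, p4=0

111010101101100


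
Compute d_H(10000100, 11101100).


XOR: 01101000
Count of 1s: 3

3


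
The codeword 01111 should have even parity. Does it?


Number of 1s: 4

Yes, parity is correct (4 ones)


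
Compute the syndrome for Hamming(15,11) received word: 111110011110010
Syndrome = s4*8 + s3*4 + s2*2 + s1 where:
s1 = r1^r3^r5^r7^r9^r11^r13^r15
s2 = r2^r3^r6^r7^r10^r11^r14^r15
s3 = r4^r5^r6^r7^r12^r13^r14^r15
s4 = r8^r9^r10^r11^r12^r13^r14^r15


s1=1, s2=1, s3=1, s4=1

Syndrome = 15 (error at position 15)


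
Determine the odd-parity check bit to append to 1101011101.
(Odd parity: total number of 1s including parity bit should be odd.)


Number of 1s in data: 7
Parity bit: 0

0


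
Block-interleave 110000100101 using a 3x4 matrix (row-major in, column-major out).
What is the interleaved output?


Matrix:
  1100
  0010
  0101
Read columns: 100101010001

100101010001


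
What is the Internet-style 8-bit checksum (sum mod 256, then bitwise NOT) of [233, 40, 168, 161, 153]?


Sum = 755 mod 256 = 243
Complement = 12

12


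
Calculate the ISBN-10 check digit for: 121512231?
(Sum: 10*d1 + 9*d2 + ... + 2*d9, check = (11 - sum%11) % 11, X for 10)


Weighted sum: 106
106 mod 11 = 7

Check digit: 4


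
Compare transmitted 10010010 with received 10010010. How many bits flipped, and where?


XOR: 00000000

0 errors (received matches sent)


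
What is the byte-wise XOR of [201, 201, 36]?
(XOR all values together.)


XOR chain: 201 ^ 201 ^ 36 = 36

36


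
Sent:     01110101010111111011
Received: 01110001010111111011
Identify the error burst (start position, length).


XOR: 00000100000000000000

Burst at position 5, length 1


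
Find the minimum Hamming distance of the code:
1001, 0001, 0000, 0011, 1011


Comparing all pairs, minimum distance: 1
Can detect 0 errors, correct 0 errors

1


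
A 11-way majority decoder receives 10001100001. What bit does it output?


Ones: 4 out of 11
Threshold: 6

0 (4/11 voted 1)


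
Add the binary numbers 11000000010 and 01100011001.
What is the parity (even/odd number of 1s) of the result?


11000000010 = 1538
01100011001 = 793
Sum = 2331 = 100100011011
1s count = 6

even parity (6 ones in 100100011011)


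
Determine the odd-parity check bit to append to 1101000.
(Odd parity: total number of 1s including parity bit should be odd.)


Number of 1s in data: 3
Parity bit: 0

0


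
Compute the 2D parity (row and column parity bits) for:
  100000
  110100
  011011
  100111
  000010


Row parities: 11001
Column parities: 101010

Row P: 11001, Col P: 101010, Corner: 1


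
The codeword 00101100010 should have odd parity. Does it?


Number of 1s: 4

No, parity error (4 ones)


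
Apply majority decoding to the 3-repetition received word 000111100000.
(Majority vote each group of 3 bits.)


Groups: 000, 111, 100, 000
Majority votes: 0100

0100


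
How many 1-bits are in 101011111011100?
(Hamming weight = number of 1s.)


Counting 1s in 101011111011100

10


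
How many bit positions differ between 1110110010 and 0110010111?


XOR: 1000100101
Count of 1s: 4

4


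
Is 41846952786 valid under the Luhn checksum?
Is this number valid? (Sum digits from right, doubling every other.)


Luhn sum = 66
66 mod 10 = 6

Invalid (Luhn sum mod 10 = 6)


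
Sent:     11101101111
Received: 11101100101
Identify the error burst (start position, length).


XOR: 00000001010

Burst at position 7, length 3


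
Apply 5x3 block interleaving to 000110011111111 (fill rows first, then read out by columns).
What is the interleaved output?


Matrix:
  000
  110
  011
  111
  111
Read columns: 010110111100111

010110111100111


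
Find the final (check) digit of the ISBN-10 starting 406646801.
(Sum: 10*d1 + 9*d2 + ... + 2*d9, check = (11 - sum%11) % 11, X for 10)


Weighted sum: 218
218 mod 11 = 9

Check digit: 2


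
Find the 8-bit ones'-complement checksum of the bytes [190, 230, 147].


Sum = 567 mod 256 = 55
Complement = 200

200


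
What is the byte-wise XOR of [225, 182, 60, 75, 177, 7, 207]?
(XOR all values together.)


XOR chain: 225 ^ 182 ^ 60 ^ 75 ^ 177 ^ 7 ^ 207 = 89

89


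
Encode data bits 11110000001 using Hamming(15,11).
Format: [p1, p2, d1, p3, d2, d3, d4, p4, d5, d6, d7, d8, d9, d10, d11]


Parity bits: p1=0, p2=0, p3=0, p4=1

001011110000001


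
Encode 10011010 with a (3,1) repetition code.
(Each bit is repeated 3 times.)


Each bit -> 3 copies

111000000111111000111000


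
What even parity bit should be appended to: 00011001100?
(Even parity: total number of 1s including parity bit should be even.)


Number of 1s in data: 4
Parity bit: 0

0


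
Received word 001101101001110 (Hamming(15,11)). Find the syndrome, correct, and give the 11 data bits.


Syndrome = 0: no error detected

Data: 10111001110 (no errors)


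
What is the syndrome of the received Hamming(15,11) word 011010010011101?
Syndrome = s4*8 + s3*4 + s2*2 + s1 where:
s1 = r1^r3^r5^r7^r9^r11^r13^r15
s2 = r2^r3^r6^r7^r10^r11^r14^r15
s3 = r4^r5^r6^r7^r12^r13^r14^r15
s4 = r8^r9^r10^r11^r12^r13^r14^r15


s1=1, s2=0, s3=0, s4=1

Syndrome = 9 (error at position 9)


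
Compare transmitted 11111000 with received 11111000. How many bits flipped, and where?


XOR: 00000000

0 errors (received matches sent)


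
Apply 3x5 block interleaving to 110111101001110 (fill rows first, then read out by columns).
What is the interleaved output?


Matrix:
  11011
  11010
  01110
Read columns: 110111001111100

110111001111100


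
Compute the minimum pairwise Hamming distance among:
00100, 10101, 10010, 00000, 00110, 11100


Comparing all pairs, minimum distance: 1
Can detect 0 errors, correct 0 errors

1


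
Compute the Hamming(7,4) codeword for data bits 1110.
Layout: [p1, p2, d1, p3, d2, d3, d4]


Parity bits: p1=0, p2=0, p3=0

0010110


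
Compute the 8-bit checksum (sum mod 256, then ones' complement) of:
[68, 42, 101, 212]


Sum = 423 mod 256 = 167
Complement = 88

88


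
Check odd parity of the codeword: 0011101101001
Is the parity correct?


Number of 1s: 7

Yes, parity is correct (7 ones)


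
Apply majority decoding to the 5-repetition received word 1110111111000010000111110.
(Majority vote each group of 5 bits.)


Groups: 11101, 11111, 00001, 00001, 11110
Majority votes: 11001

11001


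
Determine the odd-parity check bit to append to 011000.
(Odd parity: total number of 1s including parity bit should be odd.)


Number of 1s in data: 2
Parity bit: 1

1


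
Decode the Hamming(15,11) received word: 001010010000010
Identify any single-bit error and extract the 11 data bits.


Syndrome = 0: no error detected

Data: 11000000010 (no errors)


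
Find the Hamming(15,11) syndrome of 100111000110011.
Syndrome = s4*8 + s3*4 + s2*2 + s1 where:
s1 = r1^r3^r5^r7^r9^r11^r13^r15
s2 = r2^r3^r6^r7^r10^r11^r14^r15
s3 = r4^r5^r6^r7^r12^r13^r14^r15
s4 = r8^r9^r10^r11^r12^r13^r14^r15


s1=0, s2=1, s3=1, s4=0

Syndrome = 6 (error at position 6)


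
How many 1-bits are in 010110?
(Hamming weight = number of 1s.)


Counting 1s in 010110

3


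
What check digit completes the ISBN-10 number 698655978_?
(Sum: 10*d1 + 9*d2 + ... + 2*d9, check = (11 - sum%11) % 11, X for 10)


Weighted sum: 375
375 mod 11 = 1

Check digit: X


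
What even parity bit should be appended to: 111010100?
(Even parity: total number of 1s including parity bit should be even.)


Number of 1s in data: 5
Parity bit: 1

1


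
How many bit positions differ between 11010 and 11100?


XOR: 00110
Count of 1s: 2

2


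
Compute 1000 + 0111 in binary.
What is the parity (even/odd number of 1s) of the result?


1000 = 8
0111 = 7
Sum = 15 = 1111
1s count = 4

even parity (4 ones in 1111)


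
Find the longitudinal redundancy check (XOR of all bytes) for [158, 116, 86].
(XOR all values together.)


XOR chain: 158 ^ 116 ^ 86 = 188

188


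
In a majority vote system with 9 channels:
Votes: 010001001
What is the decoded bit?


Ones: 3 out of 9
Threshold: 5

0 (3/9 voted 1)


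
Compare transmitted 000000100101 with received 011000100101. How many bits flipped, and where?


XOR: 011000000000

2 error(s) at position(s): 1, 2


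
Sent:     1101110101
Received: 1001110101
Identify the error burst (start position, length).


XOR: 0100000000

Burst at position 1, length 1


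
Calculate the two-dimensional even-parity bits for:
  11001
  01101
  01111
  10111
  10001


Row parities: 11000
Column parities: 11101

Row P: 11000, Col P: 11101, Corner: 0


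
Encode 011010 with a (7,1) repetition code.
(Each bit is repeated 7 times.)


Each bit -> 7 copies

000000011111111111111000000011111110000000


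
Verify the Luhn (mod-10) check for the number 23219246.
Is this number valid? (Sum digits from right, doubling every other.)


Luhn sum = 37
37 mod 10 = 7

Invalid (Luhn sum mod 10 = 7)


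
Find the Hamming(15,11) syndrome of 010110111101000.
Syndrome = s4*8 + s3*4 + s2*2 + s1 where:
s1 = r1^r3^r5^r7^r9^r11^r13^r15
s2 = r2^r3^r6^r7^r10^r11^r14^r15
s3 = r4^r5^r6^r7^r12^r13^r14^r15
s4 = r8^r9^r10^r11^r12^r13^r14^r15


s1=1, s2=1, s3=0, s4=0

Syndrome = 3 (error at position 3)


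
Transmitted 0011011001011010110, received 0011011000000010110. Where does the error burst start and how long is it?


XOR: 0000000001011000000

Burst at position 9, length 4


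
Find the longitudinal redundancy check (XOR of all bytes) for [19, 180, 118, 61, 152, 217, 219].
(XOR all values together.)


XOR chain: 19 ^ 180 ^ 118 ^ 61 ^ 152 ^ 217 ^ 219 = 118

118


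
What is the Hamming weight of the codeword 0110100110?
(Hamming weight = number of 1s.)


Counting 1s in 0110100110

5


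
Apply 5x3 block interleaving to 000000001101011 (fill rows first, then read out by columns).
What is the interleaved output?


Matrix:
  000
  000
  001
  101
  011
Read columns: 000100000100111

000100000100111


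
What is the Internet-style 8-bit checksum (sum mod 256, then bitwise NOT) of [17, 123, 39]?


Sum = 179 mod 256 = 179
Complement = 76

76


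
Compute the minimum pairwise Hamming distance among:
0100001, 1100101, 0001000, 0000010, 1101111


Comparing all pairs, minimum distance: 2
Can detect 1 errors, correct 0 errors

2


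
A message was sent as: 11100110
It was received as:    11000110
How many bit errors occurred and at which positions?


XOR: 00100000

1 error(s) at position(s): 2


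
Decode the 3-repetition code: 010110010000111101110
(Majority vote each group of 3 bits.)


Groups: 010, 110, 010, 000, 111, 101, 110
Majority votes: 0100111

0100111


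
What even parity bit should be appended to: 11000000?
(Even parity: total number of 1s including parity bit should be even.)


Number of 1s in data: 2
Parity bit: 0

0


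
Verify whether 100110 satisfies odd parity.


Number of 1s: 3

Yes, parity is correct (3 ones)


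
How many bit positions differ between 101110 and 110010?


XOR: 011100
Count of 1s: 3

3


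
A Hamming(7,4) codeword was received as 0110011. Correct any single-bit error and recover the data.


Syndrome = 0: no error detected

Data: 1011 (no errors)


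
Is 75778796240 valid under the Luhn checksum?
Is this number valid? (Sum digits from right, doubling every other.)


Luhn sum = 55
55 mod 10 = 5

Invalid (Luhn sum mod 10 = 5)


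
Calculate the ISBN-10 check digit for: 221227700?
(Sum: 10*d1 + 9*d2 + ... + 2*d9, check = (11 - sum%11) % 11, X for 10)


Weighted sum: 135
135 mod 11 = 3

Check digit: 8


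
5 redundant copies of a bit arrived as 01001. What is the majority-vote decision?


Ones: 2 out of 5
Threshold: 3

0 (2/5 voted 1)


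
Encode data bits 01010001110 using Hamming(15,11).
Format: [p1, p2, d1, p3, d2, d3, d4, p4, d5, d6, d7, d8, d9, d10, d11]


Parity bits: p1=1, p2=0, p3=1, p4=1

100110110001110


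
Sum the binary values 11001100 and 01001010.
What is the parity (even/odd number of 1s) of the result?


11001100 = 204
01001010 = 74
Sum = 278 = 100010110
1s count = 4

even parity (4 ones in 100010110)


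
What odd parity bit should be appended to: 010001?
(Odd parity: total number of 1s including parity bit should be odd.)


Number of 1s in data: 2
Parity bit: 1

1


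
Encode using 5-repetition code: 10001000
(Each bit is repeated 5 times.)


Each bit -> 5 copies

1111100000000000000011111000000000000000


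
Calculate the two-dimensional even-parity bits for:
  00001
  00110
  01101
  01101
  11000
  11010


Row parities: 101101
Column parities: 00101

Row P: 101101, Col P: 00101, Corner: 0


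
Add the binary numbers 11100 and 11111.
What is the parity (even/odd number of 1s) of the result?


11100 = 28
11111 = 31
Sum = 59 = 111011
1s count = 5

odd parity (5 ones in 111011)


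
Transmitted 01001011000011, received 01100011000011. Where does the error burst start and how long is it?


XOR: 00101000000000

Burst at position 2, length 3


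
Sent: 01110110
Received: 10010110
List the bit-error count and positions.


XOR: 11100000

3 error(s) at position(s): 0, 1, 2


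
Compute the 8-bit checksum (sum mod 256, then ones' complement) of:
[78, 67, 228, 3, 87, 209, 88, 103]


Sum = 863 mod 256 = 95
Complement = 160

160


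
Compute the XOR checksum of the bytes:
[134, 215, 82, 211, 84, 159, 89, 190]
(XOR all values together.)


XOR chain: 134 ^ 215 ^ 82 ^ 211 ^ 84 ^ 159 ^ 89 ^ 190 = 252

252


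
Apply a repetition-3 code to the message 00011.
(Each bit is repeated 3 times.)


Each bit -> 3 copies

000000000111111


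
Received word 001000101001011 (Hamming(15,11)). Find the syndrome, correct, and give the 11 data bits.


Syndrome = 0: no error detected

Data: 10011001011 (no errors)


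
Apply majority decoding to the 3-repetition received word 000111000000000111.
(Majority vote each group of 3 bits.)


Groups: 000, 111, 000, 000, 000, 111
Majority votes: 010001

010001


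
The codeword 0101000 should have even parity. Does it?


Number of 1s: 2

Yes, parity is correct (2 ones)


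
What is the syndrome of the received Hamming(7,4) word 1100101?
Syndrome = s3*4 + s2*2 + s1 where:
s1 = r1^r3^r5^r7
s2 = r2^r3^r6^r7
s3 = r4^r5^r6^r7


s1=1, s2=0, s3=0

Syndrome = 1 (error at position 1)


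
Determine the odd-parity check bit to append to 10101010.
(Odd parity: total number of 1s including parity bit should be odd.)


Number of 1s in data: 4
Parity bit: 1

1


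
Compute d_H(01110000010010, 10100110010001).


XOR: 11010110000011
Count of 1s: 7

7


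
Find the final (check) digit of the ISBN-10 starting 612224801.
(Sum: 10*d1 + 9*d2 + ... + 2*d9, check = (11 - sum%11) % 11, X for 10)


Weighted sum: 165
165 mod 11 = 0

Check digit: 0


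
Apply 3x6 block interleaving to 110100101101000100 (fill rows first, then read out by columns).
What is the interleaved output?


Matrix:
  110100
  101101
  000100
Read columns: 110100010111000010

110100010111000010


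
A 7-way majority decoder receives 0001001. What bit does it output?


Ones: 2 out of 7
Threshold: 4

0 (2/7 voted 1)


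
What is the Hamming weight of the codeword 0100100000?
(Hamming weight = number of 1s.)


Counting 1s in 0100100000

2


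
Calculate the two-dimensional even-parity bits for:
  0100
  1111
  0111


Row parities: 101
Column parities: 1100

Row P: 101, Col P: 1100, Corner: 0


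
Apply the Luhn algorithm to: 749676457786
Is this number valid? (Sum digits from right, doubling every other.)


Luhn sum = 73
73 mod 10 = 3

Invalid (Luhn sum mod 10 = 3)


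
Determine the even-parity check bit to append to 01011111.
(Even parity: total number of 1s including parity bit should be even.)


Number of 1s in data: 6
Parity bit: 0

0


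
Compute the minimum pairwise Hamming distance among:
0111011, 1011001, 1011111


Comparing all pairs, minimum distance: 2
Can detect 1 errors, correct 0 errors

2


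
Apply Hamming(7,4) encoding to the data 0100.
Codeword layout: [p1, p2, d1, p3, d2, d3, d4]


Parity bits: p1=1, p2=0, p3=1

1001100


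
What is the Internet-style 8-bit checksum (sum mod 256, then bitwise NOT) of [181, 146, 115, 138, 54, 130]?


Sum = 764 mod 256 = 252
Complement = 3

3


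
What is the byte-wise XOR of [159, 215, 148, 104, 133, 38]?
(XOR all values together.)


XOR chain: 159 ^ 215 ^ 148 ^ 104 ^ 133 ^ 38 = 23

23


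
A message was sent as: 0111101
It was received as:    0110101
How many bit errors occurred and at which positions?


XOR: 0001000

1 error(s) at position(s): 3


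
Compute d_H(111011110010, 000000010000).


XOR: 111011100010
Count of 1s: 7

7


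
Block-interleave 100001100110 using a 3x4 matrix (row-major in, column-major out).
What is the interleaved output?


Matrix:
  1000
  0110
  0110
Read columns: 100011011000

100011011000


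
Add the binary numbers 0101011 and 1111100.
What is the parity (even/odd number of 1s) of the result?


0101011 = 43
1111100 = 124
Sum = 167 = 10100111
1s count = 5

odd parity (5 ones in 10100111)


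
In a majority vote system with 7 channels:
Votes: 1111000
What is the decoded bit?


Ones: 4 out of 7
Threshold: 4

1 (4/7 voted 1)


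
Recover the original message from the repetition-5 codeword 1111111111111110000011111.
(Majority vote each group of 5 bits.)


Groups: 11111, 11111, 11111, 00000, 11111
Majority votes: 11101

11101


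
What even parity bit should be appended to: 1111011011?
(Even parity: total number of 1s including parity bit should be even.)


Number of 1s in data: 8
Parity bit: 0

0


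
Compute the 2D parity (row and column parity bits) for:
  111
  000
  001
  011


Row parities: 1010
Column parities: 101

Row P: 1010, Col P: 101, Corner: 0


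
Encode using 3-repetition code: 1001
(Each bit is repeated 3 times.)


Each bit -> 3 copies

111000000111


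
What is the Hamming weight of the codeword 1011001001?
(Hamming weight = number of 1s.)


Counting 1s in 1011001001

5


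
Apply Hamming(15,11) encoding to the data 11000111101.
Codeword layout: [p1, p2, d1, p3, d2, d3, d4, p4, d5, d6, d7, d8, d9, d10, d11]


Parity bits: p1=1, p2=0, p3=0, p4=1

101010010111101


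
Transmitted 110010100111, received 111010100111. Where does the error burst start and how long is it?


XOR: 001000000000

Burst at position 2, length 1


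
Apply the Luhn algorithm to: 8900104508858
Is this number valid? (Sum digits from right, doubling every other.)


Luhn sum = 47
47 mod 10 = 7

Invalid (Luhn sum mod 10 = 7)


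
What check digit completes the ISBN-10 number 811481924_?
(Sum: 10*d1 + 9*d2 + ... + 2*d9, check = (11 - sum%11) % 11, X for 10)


Weighted sum: 228
228 mod 11 = 8

Check digit: 3


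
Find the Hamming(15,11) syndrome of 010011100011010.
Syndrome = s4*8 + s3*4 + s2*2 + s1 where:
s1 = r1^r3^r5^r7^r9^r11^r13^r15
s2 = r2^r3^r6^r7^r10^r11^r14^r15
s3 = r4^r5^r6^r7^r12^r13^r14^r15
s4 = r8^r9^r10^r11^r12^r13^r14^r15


s1=1, s2=1, s3=1, s4=1

Syndrome = 15 (error at position 15)


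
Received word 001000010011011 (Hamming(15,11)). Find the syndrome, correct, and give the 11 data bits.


Syndrome = 13: error at position 13

Data: 10000011111 (corrected bit 13)


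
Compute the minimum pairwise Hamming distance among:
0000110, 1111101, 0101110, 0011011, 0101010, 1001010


Comparing all pairs, minimum distance: 1
Can detect 0 errors, correct 0 errors

1


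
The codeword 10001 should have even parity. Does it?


Number of 1s: 2

Yes, parity is correct (2 ones)


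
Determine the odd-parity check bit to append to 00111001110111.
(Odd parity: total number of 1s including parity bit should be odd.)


Number of 1s in data: 9
Parity bit: 0

0


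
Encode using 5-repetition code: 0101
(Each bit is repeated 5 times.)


Each bit -> 5 copies

00000111110000011111


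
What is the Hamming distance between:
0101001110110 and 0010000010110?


XOR: 0111001100000
Count of 1s: 5

5


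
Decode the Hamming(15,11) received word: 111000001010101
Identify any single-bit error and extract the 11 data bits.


Syndrome = 0: no error detected

Data: 10001010101 (no errors)


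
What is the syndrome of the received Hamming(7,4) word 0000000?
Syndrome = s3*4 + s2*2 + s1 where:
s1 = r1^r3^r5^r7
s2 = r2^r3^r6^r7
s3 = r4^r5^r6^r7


s1=0, s2=0, s3=0

Syndrome = 0 (no error)


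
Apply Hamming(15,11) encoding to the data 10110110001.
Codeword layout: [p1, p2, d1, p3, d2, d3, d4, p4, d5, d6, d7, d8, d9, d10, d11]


Parity bits: p1=0, p2=0, p3=1, p4=1

001101110110001


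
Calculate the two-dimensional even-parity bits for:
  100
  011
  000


Row parities: 100
Column parities: 111

Row P: 100, Col P: 111, Corner: 1


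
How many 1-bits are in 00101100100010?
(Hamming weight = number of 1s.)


Counting 1s in 00101100100010

5


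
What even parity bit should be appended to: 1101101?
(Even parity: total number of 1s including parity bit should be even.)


Number of 1s in data: 5
Parity bit: 1

1


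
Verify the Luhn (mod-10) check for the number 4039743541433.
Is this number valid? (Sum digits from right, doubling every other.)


Luhn sum = 54
54 mod 10 = 4

Invalid (Luhn sum mod 10 = 4)


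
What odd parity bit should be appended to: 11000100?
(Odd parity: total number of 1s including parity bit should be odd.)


Number of 1s in data: 3
Parity bit: 0

0


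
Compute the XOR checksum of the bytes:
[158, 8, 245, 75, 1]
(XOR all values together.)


XOR chain: 158 ^ 8 ^ 245 ^ 75 ^ 1 = 41

41


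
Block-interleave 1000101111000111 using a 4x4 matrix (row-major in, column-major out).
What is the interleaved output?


Matrix:
  1000
  1011
  1100
  0111
Read columns: 1110001101010101

1110001101010101


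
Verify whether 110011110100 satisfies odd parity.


Number of 1s: 7

Yes, parity is correct (7 ones)


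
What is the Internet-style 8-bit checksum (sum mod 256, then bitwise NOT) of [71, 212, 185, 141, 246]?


Sum = 855 mod 256 = 87
Complement = 168

168


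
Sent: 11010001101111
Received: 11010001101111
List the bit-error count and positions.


XOR: 00000000000000

0 errors (received matches sent)


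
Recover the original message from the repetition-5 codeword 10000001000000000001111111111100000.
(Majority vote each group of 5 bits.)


Groups: 10000, 00100, 00000, 00001, 11111, 11111, 00000
Majority votes: 0000110

0000110


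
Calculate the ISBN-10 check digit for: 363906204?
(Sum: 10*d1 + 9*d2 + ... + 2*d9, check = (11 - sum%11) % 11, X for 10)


Weighted sum: 217
217 mod 11 = 8

Check digit: 3


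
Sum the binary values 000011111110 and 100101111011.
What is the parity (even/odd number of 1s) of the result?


000011111110 = 254
100101111011 = 2427
Sum = 2681 = 101001111001
1s count = 7

odd parity (7 ones in 101001111001)


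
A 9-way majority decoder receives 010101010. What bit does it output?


Ones: 4 out of 9
Threshold: 5

0 (4/9 voted 1)


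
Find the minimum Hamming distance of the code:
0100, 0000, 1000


Comparing all pairs, minimum distance: 1
Can detect 0 errors, correct 0 errors

1


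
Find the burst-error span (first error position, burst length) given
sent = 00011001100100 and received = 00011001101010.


XOR: 00000000001110

Burst at position 10, length 3


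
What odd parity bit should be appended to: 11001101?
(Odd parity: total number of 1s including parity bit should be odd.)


Number of 1s in data: 5
Parity bit: 0

0


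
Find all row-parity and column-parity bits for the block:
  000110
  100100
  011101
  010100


Row parities: 0000
Column parities: 101011

Row P: 0000, Col P: 101011, Corner: 0


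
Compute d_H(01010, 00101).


XOR: 01111
Count of 1s: 4

4


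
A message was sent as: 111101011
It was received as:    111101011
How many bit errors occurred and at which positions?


XOR: 000000000

0 errors (received matches sent)


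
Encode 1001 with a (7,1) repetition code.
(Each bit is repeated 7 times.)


Each bit -> 7 copies

1111111000000000000001111111


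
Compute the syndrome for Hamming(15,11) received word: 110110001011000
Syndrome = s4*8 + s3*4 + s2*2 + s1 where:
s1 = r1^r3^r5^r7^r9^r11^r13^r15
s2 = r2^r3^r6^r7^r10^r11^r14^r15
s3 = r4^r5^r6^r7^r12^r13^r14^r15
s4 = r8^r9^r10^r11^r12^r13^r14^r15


s1=0, s2=0, s3=1, s4=1

Syndrome = 12 (error at position 12)


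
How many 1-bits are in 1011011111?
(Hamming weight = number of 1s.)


Counting 1s in 1011011111

8


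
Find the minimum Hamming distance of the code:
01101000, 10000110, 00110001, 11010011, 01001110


Comparing all pairs, minimum distance: 3
Can detect 2 errors, correct 1 errors

3


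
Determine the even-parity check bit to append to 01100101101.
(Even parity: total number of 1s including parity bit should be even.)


Number of 1s in data: 6
Parity bit: 0

0


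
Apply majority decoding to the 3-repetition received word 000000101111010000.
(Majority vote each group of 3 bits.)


Groups: 000, 000, 101, 111, 010, 000
Majority votes: 001100

001100


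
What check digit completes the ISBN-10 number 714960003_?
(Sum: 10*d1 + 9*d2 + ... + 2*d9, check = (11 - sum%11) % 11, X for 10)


Weighted sum: 216
216 mod 11 = 7

Check digit: 4


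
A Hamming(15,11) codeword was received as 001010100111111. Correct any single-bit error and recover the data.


Syndrome = 0: no error detected

Data: 11010111111 (no errors)


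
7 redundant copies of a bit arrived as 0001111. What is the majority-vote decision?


Ones: 4 out of 7
Threshold: 4

1 (4/7 voted 1)


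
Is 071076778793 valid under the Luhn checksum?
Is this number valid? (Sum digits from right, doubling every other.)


Luhn sum = 58
58 mod 10 = 8

Invalid (Luhn sum mod 10 = 8)


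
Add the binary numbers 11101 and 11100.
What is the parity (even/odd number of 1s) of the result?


11101 = 29
11100 = 28
Sum = 57 = 111001
1s count = 4

even parity (4 ones in 111001)


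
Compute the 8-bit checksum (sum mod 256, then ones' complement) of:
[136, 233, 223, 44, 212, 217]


Sum = 1065 mod 256 = 41
Complement = 214

214


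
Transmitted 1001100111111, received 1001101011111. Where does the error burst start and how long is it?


XOR: 0000001100000

Burst at position 6, length 2


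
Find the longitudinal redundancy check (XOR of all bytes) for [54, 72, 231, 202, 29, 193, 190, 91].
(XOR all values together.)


XOR chain: 54 ^ 72 ^ 231 ^ 202 ^ 29 ^ 193 ^ 190 ^ 91 = 106

106


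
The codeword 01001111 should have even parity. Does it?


Number of 1s: 5

No, parity error (5 ones)


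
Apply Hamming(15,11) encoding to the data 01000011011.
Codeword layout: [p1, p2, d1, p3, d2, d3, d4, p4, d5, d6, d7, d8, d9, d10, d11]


Parity bits: p1=1, p2=1, p3=0, p4=0

110010000011011


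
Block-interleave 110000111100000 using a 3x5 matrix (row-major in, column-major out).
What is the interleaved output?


Matrix:
  11000
  01111
  00000
Read columns: 100110010010010

100110010010010


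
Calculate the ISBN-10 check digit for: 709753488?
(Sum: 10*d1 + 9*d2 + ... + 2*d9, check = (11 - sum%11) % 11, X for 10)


Weighted sum: 292
292 mod 11 = 6

Check digit: 5


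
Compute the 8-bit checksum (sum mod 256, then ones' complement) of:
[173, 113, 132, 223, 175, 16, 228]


Sum = 1060 mod 256 = 36
Complement = 219

219


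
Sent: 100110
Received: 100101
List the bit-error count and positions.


XOR: 000011

2 error(s) at position(s): 4, 5


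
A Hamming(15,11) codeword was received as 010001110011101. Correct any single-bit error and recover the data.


Syndrome = 14: error at position 14

Data: 00110011111 (corrected bit 14)


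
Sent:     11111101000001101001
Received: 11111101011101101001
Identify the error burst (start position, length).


XOR: 00000000011100000000

Burst at position 9, length 3


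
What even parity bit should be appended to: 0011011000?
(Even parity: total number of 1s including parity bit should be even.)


Number of 1s in data: 4
Parity bit: 0

0


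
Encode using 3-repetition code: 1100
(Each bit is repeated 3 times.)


Each bit -> 3 copies

111111000000


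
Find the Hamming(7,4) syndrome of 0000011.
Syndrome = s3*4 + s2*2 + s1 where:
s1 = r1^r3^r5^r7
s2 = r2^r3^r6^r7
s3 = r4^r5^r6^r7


s1=1, s2=0, s3=0

Syndrome = 1 (error at position 1)


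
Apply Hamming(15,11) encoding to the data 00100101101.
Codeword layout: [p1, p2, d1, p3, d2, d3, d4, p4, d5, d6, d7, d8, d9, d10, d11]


Parity bits: p1=0, p2=1, p3=0, p4=0

010001000101101


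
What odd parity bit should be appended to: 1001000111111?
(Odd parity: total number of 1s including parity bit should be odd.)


Number of 1s in data: 8
Parity bit: 1

1


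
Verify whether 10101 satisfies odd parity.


Number of 1s: 3

Yes, parity is correct (3 ones)


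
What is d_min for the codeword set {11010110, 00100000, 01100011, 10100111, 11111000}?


Comparing all pairs, minimum distance: 3
Can detect 2 errors, correct 1 errors

3


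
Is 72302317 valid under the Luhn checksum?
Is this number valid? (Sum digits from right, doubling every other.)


Luhn sum = 29
29 mod 10 = 9

Invalid (Luhn sum mod 10 = 9)


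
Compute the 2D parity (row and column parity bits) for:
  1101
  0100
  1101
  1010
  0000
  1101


Row parities: 111001
Column parities: 0011

Row P: 111001, Col P: 0011, Corner: 0


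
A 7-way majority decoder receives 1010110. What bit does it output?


Ones: 4 out of 7
Threshold: 4

1 (4/7 voted 1)
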